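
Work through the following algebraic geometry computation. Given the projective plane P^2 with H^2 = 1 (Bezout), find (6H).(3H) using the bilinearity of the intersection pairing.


Using bilinearity of the intersection pairing on the projective plane P^2:
(aH).(bH) = ab * (H.H)
We have H^2 = 1 (Bezout).
D.E = (6H).(3H) = 6*3*1
= 18*1
= 18

18


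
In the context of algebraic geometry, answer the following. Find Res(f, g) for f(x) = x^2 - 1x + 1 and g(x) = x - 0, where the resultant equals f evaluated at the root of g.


For Res(f, x - c), we evaluate f at x = c.
f(0) = 0^2 - 1*0 + 1
= 0 + 0 + 1
= 0 + 1 = 1
Res(f, g) = 1

1


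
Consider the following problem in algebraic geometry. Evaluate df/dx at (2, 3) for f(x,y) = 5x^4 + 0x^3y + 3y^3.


df/dx = 4*5*x^3 + 3*0*x^2*y
At (2,3): 4*5*2^3 + 3*0*2^2*3
= 160 + 0
= 160

160


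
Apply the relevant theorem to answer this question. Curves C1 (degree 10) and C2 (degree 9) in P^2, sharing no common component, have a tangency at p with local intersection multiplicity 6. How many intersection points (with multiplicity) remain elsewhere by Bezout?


By Bezout's theorem, the total intersection number is d1 * d2.
Total = 10 * 9 = 90
Intersection multiplicity at p = 6
Remaining intersections = 90 - 6 = 84

84


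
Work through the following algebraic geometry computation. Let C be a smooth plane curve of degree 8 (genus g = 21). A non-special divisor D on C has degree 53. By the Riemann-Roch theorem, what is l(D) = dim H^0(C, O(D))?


First, compute the genus of a smooth plane curve of degree 8:
g = (d-1)(d-2)/2 = (8-1)(8-2)/2 = 21
For a non-special divisor D (i.e., h^1(D) = 0), Riemann-Roch gives:
l(D) = deg(D) - g + 1
Since deg(D) = 53 >= 2g - 1 = 41, D is non-special.
l(D) = 53 - 21 + 1 = 33

33


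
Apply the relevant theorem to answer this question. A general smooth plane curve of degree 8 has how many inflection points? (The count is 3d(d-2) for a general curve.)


For a general smooth plane curve C of degree d, the inflection points are
the intersection of C with its Hessian curve, which has degree 3(d-2).
By Bezout, the total intersection number is d * 3(d-2) = 8 * 18 = 144.
For a general curve every flex is ordinary, so each contributes
multiplicity 1 to C·Hess(C), and the number of distinct inflection
points is 3d(d-2).
Inflection points = 3*8*(8-2) = 3*8*6 = 144

144


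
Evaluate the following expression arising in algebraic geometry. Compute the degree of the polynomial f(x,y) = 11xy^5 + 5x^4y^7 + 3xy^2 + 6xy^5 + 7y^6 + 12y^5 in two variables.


Examine each term for its total degree (sum of exponents).
  Term '11xy^5' has total degree 1+5 = 6.
  Term '5x^4y^7' has total degree 4+7 = 11.
  Term '3xy^2' has total degree 1+2 = 3.
  Term '6xy^5' has total degree 1+5 = 6.
  Term '7y^6' has total degree 0+6 = 6.
  Term '12y^5' has total degree 0+5 = 5.
The maximum total degree among all terms is 11.

11


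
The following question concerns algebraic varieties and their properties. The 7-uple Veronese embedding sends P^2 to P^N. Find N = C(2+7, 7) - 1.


The Veronese embedding v_d: P^n -> P^N maps each point to all
degree-d monomials in n+1 homogeneous coordinates.
N = C(n+d, d) - 1
N = C(2+7, 7) - 1
N = C(9, 7) - 1
C(9, 7) = 36
N = 36 - 1 = 35

35


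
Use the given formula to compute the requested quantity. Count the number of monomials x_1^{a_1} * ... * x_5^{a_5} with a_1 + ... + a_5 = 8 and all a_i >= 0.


The number of degree-8 monomials in 5 variables is C(d+n-1, n-1).
= C(8+5-1, 5-1) = C(12, 4)
= 495

495


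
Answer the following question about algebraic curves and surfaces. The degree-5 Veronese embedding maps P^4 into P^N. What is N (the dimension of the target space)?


The Veronese embedding v_d: P^n -> P^N maps each point to all
degree-d monomials in n+1 homogeneous coordinates.
N = C(n+d, d) - 1
N = C(4+5, 5) - 1
N = C(9, 5) - 1
C(9, 5) = 126
N = 126 - 1 = 125

125


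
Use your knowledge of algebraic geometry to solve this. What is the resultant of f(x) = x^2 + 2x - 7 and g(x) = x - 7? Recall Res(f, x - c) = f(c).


For Res(f, x - c), we evaluate f at x = c.
f(7) = 7^2 + 2*7 - 7
= 49 + 14 - 7
= 63 - 7 = 56
Res(f, g) = 56

56


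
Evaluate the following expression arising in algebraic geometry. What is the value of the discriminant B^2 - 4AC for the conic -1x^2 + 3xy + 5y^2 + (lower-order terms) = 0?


The discriminant of a conic Ax^2 + Bxy + Cy^2 + ... = 0 is B^2 - 4AC.
B^2 = 3^2 = 9
4AC = 4*(-1)*5 = -20
Discriminant = 9 + 20 = 29

29


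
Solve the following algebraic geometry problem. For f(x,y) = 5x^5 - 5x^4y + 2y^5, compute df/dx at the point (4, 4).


df/dx = 5*5*x^4 + 4*(-5)*x^3*y
At (4,4): 5*5*4^4 + 4*(-5)*4^3*4
= 6400 - 5120
= 1280

1280


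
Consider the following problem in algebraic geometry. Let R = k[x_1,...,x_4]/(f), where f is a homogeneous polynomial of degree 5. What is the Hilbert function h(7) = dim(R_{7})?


For R = k[x_1,...,x_n]/(f) with f homogeneous of degree e:
The Hilbert series is (1 - t^e)/(1 - t)^n.
So h(d) = C(d+n-1, n-1) - C(d-e+n-1, n-1) for d >= e.
With n=4, e=5, d=7:
C(7+4-1, 4-1) = C(10, 3) = 120
C(7-5+4-1, 4-1) = C(5, 3) = 10
h(7) = 120 - 10 = 110

110


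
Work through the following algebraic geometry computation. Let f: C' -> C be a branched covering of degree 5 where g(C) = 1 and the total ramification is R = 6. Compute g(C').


Riemann-Hurwitz formula: 2g' - 2 = d(2g - 2) + R
Given: d = 5, g = 1, R = 6
2g' - 2 = 5*(2*1 - 2) + 6
2g' - 2 = 5*0 + 6
2g' - 2 = 0 + 6 = 6
2g' = 8
g' = 4

4


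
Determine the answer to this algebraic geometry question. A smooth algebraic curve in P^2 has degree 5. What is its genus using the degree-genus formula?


Using the genus formula for smooth plane curves:
g = (d-1)(d-2)/2
g = (5-1)(5-2)/2
g = 4*3/2
g = 12/2 = 6

6


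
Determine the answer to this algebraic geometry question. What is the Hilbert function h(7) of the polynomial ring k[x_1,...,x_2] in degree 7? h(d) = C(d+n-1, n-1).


The Hilbert function for the polynomial ring in 2 variables is:
h(d) = C(d+n-1, n-1)
h(7) = C(7+2-1, 2-1) = C(8, 1)
= 8! / (1! * 7!)
= 8

8


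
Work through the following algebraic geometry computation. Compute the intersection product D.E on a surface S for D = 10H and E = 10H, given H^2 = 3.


Using bilinearity of the intersection pairing on a surface S:
(aH).(bH) = ab * (H.H)
We have H^2 = 3.
D.E = (10H).(10H) = 10*10*3
= 100*3
= 300

300


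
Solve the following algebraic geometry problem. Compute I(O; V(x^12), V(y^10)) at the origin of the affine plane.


The intersection multiplicity of V(x^a) and V(y^b) at the origin is:
I(O; V(x^12), V(y^10)) = dim_k(k[x,y]/(x^12, y^10))
A basis for k[x,y]/(x^12, y^10) is the set of monomials x^i * y^j
where 0 <= i < 12 and 0 <= j < 10.
The number of such monomials is 12 * 10 = 120

120


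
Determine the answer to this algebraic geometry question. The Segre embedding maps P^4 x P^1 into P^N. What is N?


The Segre embedding maps P^m x P^n into P^N via
all products of coordinates from each factor.
N = (m+1)(n+1) - 1
N = (4+1)(1+1) - 1
N = 5*2 - 1
N = 10 - 1 = 9

9


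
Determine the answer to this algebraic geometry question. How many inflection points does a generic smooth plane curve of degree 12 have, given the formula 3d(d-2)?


For a general smooth plane curve C of degree d, the inflection points are
the intersection of C with its Hessian curve, which has degree 3(d-2).
By Bezout, the total intersection number is d * 3(d-2) = 12 * 30 = 360.
For a general curve every flex is ordinary, so each contributes
multiplicity 1 to C·Hess(C), and the number of distinct inflection
points is 3d(d-2).
Inflection points = 3*12*(12-2) = 3*12*10 = 360

360


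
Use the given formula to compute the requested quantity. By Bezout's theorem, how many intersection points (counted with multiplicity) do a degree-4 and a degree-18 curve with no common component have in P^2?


Bezout's theorem states the intersection count equals the product of degrees.
Intersection count = 4 * 18 = 72

72


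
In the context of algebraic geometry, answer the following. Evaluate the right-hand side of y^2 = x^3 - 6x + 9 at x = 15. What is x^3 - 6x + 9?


Compute x^3 - 6x + 9 at x = 15:
x^3 = 15^3 = 3375
(-6)*x = (-6)*15 = -90
Sum: 3375 - 90 + 9 = 3294

3294


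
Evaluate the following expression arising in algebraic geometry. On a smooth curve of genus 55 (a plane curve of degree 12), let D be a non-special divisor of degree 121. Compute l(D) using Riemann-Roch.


First, compute the genus of a smooth plane curve of degree 12:
g = (d-1)(d-2)/2 = (12-1)(12-2)/2 = 55
For a non-special divisor D (i.e., h^1(D) = 0), Riemann-Roch gives:
l(D) = deg(D) - g + 1
Since deg(D) = 121 >= 2g - 1 = 109, D is non-special.
l(D) = 121 - 55 + 1 = 67

67


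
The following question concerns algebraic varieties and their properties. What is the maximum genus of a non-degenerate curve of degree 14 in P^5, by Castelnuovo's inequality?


Castelnuovo's bound: write d - 1 = m(r-1) + epsilon with 0 <= epsilon < r-1.
d - 1 = 14 - 1 = 13
r - 1 = 5 - 1 = 4
13 = 3*4 + 1, so m = 3, epsilon = 1
pi(d, r) = m(m-1)(r-1)/2 + m*epsilon
= 3*2*4/2 + 3*1
= 24/2 + 3
= 12 + 3 = 15

15


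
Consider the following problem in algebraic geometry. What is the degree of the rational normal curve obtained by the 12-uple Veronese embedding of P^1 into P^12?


The rational normal curve in P^12 is the image of P^1 under the 12-uple Veronese.
A general hyperplane in P^12 pulls back to a degree-12 form on P^1, which has 12 zeros,
so the curve meets a general hyperplane in 12 points. Degree = 12.

12


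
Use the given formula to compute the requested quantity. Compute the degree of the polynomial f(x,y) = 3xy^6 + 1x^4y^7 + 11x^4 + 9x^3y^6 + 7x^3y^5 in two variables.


Examine each term for its total degree (sum of exponents).
  Term '3xy^6' has total degree 1+6 = 7.
  Term '1x^4y^7' has total degree 4+7 = 11.
  Term '11x^4' has total degree 4+0 = 4.
  Term '9x^3y^6' has total degree 3+6 = 9.
  Term '7x^3y^5' has total degree 3+5 = 8.
The maximum total degree among all terms is 11.

11


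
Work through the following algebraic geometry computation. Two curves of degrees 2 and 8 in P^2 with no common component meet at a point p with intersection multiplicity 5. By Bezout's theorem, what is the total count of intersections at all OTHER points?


By Bezout's theorem, the total intersection number is d1 * d2.
Total = 2 * 8 = 16
Intersection multiplicity at p = 5
Remaining intersections = 16 - 5 = 11

11


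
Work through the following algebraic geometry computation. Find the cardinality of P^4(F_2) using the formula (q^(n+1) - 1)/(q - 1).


P^4(F_2) has (q^(n+1) - 1)/(q - 1) points.
= 2^4 + 2^3 + 2^2 + 2^1 + 2^0
= 16 + 8 + 4 + 2 + 1
= 31

31


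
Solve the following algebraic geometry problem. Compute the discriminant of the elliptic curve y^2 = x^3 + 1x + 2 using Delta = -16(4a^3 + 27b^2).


Compute each component:
4a^3 = 4*1^3 = 4*1 = 4
27b^2 = 27*2^2 = 27*4 = 108
4a^3 + 27b^2 = 4 + 108 = 112
Delta = -16*112 = -1792

-1792


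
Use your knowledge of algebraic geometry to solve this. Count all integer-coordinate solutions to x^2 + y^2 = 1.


Systematically check integer values of x where x^2 <= 1.
For each valid x, check if 1 - x^2 is a perfect square.
x=0: 1 - 0 = 1, sqrt = 1 (valid)
x=1: 1 - 1 = 0, sqrt = 0 (valid)
Total integer solutions found: 4

4


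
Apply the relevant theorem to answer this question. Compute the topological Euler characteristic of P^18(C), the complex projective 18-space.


The complex projective space P^18 has one cell in each even real dimension 0, 2, ..., 36.
The cohomology groups are H^{2k}(P^18) = Z for k = 0,...,18, and 0 otherwise.
Euler characteristic = sum of Betti numbers = 1 per even-dimensional cohomology group.
chi(P^18) = 18 + 1 = 19

19


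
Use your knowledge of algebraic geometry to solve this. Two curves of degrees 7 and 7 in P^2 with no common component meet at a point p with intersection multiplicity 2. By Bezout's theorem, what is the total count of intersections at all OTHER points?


By Bezout's theorem, the total intersection number is d1 * d2.
Total = 7 * 7 = 49
Intersection multiplicity at p = 2
Remaining intersections = 49 - 2 = 47

47


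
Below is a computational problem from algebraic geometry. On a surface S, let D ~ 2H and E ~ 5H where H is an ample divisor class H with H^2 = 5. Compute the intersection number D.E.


Using bilinearity of the intersection pairing on a surface S:
(aH).(bH) = ab * (H.H)
We have H^2 = 5.
D.E = (2H).(5H) = 2*5*5
= 10*5
= 50

50


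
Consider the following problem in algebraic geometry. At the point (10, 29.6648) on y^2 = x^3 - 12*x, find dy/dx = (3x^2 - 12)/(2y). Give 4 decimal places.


Using implicit differentiation of y^2 = x^3 - 12*x:
2y * dy/dx = 3x^2 - 12
dy/dx = (3x^2 - 12)/(2y)
Numerator: 3*10^2 - 12 = 288
Denominator: 2*29.6648 = 59.3296
dy/dx = 288/59.3296 = 4.8542

4.8542


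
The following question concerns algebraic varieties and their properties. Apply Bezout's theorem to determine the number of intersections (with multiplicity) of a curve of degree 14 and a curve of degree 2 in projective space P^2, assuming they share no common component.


Bezout's theorem states the intersection count equals the product of degrees.
Intersection count = 14 * 2 = 28

28


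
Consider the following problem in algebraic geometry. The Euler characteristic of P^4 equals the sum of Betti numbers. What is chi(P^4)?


The complex projective space P^4 has one cell in each even real dimension 0, 2, ..., 8.
The cohomology groups are H^{2k}(P^4) = Z for k = 0,...,4, and 0 otherwise.
Euler characteristic = sum of Betti numbers = 1 per even-dimensional cohomology group.
chi(P^4) = 4 + 1 = 5

5


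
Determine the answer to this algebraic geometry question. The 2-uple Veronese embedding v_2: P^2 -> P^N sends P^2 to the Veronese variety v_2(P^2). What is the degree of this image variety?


The Veronese variety v_2(P^2) has degree d^r.
d^r = 2^2 = 4

4


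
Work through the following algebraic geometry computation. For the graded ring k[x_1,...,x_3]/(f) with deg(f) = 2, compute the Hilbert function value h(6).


For R = k[x_1,...,x_n]/(f) with f homogeneous of degree e:
The Hilbert series is (1 - t^e)/(1 - t)^n.
So h(d) = C(d+n-1, n-1) - C(d-e+n-1, n-1) for d >= e.
With n=3, e=2, d=6:
C(6+3-1, 3-1) = C(8, 2) = 28
C(6-2+3-1, 3-1) = C(6, 2) = 15
h(6) = 28 - 15 = 13

13


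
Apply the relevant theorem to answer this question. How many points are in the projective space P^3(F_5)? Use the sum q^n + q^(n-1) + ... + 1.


P^3(F_5) has (q^(n+1) - 1)/(q - 1) points.
= 5^3 + 5^2 + 5^1 + 5^0
= 125 + 25 + 5 + 1
= 156

156


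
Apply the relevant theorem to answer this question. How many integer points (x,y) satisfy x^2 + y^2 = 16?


Systematically check integer values of x where x^2 <= 16.
For each valid x, check if 16 - x^2 is a perfect square.
x=0: 16 - 0 = 16, sqrt = 4 (valid)
x=4: 16 - 16 = 0, sqrt = 0 (valid)
Total integer solutions found: 4

4


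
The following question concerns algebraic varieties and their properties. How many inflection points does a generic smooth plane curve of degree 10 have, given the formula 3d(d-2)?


For a general smooth plane curve C of degree d, the inflection points are
the intersection of C with its Hessian curve, which has degree 3(d-2).
By Bezout, the total intersection number is d * 3(d-2) = 10 * 24 = 240.
For a general curve every flex is ordinary, so each contributes
multiplicity 1 to C·Hess(C), and the number of distinct inflection
points is 3d(d-2).
Inflection points = 3*10*(10-2) = 3*10*8 = 240

240


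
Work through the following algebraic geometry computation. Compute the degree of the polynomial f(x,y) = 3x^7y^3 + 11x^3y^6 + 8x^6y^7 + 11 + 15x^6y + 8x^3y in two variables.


Examine each term for its total degree (sum of exponents).
  Term '3x^7y^3' has total degree 7+3 = 10.
  Term '11x^3y^6' has total degree 3+6 = 9.
  Term '8x^6y^7' has total degree 6+7 = 13.
  Term '11' has total degree 0+0 = 0.
  Term '15x^6y' has total degree 6+1 = 7.
  Term '8x^3y' has total degree 3+1 = 4.
The maximum total degree among all terms is 13.

13


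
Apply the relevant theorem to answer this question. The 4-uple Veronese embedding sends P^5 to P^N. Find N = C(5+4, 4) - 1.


The Veronese embedding v_d: P^n -> P^N maps each point to all
degree-d monomials in n+1 homogeneous coordinates.
N = C(n+d, d) - 1
N = C(5+4, 4) - 1
N = C(9, 4) - 1
C(9, 4) = 126
N = 126 - 1 = 125

125


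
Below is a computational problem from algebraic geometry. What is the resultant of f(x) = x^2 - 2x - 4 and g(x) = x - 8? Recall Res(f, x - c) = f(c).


For Res(f, x - c), we evaluate f at x = c.
f(8) = 8^2 - 2*8 - 4
= 64 - 16 - 4
= 48 - 4 = 44
Res(f, g) = 44

44


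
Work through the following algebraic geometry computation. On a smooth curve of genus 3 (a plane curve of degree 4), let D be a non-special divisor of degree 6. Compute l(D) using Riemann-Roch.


First, compute the genus of a smooth plane curve of degree 4:
g = (d-1)(d-2)/2 = (4-1)(4-2)/2 = 3
For a non-special divisor D (i.e., h^1(D) = 0), Riemann-Roch gives:
l(D) = deg(D) - g + 1
Since deg(D) = 6 >= 2g - 1 = 5, D is non-special.
l(D) = 6 - 3 + 1 = 4

4


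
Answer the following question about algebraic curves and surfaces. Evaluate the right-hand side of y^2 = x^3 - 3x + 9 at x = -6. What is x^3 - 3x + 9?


Compute x^3 - 3x + 9 at x = -6:
x^3 = (-6)^3 = -216
(-3)*x = (-3)*(-6) = 18
Sum: -216 + 18 + 9 = -189

-189


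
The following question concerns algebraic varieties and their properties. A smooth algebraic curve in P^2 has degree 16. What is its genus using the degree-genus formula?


Using the genus formula for smooth plane curves:
g = (d-1)(d-2)/2
g = (16-1)(16-2)/2
g = 15*14/2
g = 210/2 = 105

105


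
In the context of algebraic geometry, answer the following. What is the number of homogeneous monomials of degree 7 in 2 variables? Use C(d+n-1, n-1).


The number of degree-7 monomials in 2 variables is C(d+n-1, n-1).
= C(7+2-1, 2-1) = C(8, 1)
= 8

8


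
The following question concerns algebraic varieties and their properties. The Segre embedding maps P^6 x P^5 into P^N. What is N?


The Segre embedding maps P^m x P^n into P^N via
all products of coordinates from each factor.
N = (m+1)(n+1) - 1
N = (6+1)(5+1) - 1
N = 7*6 - 1
N = 42 - 1 = 41

41


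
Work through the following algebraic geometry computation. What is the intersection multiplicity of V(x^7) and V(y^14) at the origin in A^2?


The intersection multiplicity of V(x^a) and V(y^b) at the origin is:
I(O; V(x^7), V(y^14)) = dim_k(k[x,y]/(x^7, y^14))
A basis for k[x,y]/(x^7, y^14) is the set of monomials x^i * y^j
where 0 <= i < 7 and 0 <= j < 14.
The number of such monomials is 7 * 14 = 98

98


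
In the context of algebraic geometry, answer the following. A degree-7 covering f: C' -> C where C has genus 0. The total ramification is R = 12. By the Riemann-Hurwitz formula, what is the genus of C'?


Riemann-Hurwitz formula: 2g' - 2 = d(2g - 2) + R
Given: d = 7, g = 0, R = 12
2g' - 2 = 7*(2*0 - 2) + 12
2g' - 2 = 7*(-2) + 12
2g' - 2 = -14 + 12 = -2
2g' = 0
g' = 0

0


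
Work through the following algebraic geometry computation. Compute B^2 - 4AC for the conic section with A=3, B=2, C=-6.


The discriminant of a conic Ax^2 + Bxy + Cy^2 + ... = 0 is B^2 - 4AC.
B^2 = 2^2 = 4
4AC = 4*3*(-6) = -72
Discriminant = 4 + 72 = 76

76


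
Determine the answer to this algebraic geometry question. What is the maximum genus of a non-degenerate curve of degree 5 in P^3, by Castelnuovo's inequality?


Castelnuovo's bound: write d - 1 = m(r-1) + epsilon with 0 <= epsilon < r-1.
d - 1 = 5 - 1 = 4
r - 1 = 3 - 1 = 2
4 = 2*2 + 0, so m = 2, epsilon = 0
pi(d, r) = m(m-1)(r-1)/2 + m*epsilon
= 2*1*2/2 + 2*0
= 4/2 + 0
= 2 + 0 = 2

2


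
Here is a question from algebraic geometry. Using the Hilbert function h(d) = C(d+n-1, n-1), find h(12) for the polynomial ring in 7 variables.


The Hilbert function for the polynomial ring in 7 variables is:
h(d) = C(d+n-1, n-1)
h(12) = C(12+7-1, 7-1) = C(18, 6)
= 18! / (6! * 12!)
= 18564

18564


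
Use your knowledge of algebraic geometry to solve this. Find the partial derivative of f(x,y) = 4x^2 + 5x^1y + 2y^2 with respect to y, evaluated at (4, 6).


df/dy = 5*x^1 + 2*2*y^1
At (4,6): 5*4^1 + 2*2*6^1
= 20 + 24
= 44

44


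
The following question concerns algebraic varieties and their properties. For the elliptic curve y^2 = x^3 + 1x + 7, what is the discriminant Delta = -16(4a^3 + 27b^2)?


Compute each component:
4a^3 = 4*1^3 = 4*1 = 4
27b^2 = 27*7^2 = 27*49 = 1323
4a^3 + 27b^2 = 4 + 1323 = 1327
Delta = -16*1327 = -21232

-21232


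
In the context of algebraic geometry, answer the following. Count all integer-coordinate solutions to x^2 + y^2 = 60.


Systematically check integer values of x where x^2 <= 60.
For each valid x, check if 60 - x^2 is a perfect square.
Total integer solutions found: 0

0


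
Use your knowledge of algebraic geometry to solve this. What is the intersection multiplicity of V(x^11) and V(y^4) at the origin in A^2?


The intersection multiplicity of V(x^a) and V(y^b) at the origin is:
I(O; V(x^11), V(y^4)) = dim_k(k[x,y]/(x^11, y^4))
A basis for k[x,y]/(x^11, y^4) is the set of monomials x^i * y^j
where 0 <= i < 11 and 0 <= j < 4.
The number of such monomials is 11 * 4 = 44

44


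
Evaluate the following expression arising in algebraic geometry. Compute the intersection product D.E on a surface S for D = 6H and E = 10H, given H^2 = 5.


Using bilinearity of the intersection pairing on a surface S:
(aH).(bH) = ab * (H.H)
We have H^2 = 5.
D.E = (6H).(10H) = 6*10*5
= 60*5
= 300

300


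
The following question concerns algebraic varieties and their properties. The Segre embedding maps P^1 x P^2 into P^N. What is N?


The Segre embedding maps P^m x P^n into P^N via
all products of coordinates from each factor.
N = (m+1)(n+1) - 1
N = (1+1)(2+1) - 1
N = 2*3 - 1
N = 6 - 1 = 5

5


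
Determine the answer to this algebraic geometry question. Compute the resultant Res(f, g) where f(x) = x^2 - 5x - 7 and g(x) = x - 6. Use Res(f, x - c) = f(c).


For Res(f, x - c), we evaluate f at x = c.
f(6) = 6^2 - 5*6 - 7
= 36 - 30 - 7
= 6 - 7 = -1
Res(f, g) = -1

-1


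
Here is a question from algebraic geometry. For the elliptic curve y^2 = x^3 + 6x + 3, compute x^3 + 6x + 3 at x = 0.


Compute x^3 + 6x + 3 at x = 0:
x^3 = 0^3 = 0
6*x = 6*0 = 0
Sum: 0 + 0 + 3 = 3

3


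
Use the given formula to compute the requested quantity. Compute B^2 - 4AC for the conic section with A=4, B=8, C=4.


The discriminant of a conic Ax^2 + Bxy + Cy^2 + ... = 0 is B^2 - 4AC.
B^2 = 8^2 = 64
4AC = 4*4*4 = 64
Discriminant = 64 - 64 = 0

0


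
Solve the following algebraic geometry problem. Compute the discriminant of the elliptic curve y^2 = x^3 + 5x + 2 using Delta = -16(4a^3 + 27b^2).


Compute each component:
4a^3 = 4*5^3 = 4*125 = 500
27b^2 = 27*2^2 = 27*4 = 108
4a^3 + 27b^2 = 500 + 108 = 608
Delta = -16*608 = -9728

-9728


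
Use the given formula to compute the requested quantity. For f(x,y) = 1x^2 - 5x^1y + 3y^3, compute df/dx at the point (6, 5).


df/dx = 2*1*x^1 + 1*(-5)*x^0*y
At (6,5): 2*1*6^1 + 1*(-5)*6^0*5
= 12 - 25
= -13

-13


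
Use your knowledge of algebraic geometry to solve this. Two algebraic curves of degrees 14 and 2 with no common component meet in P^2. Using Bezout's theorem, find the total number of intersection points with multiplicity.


Bezout's theorem states the intersection count equals the product of degrees.
Intersection count = 14 * 2 = 28

28


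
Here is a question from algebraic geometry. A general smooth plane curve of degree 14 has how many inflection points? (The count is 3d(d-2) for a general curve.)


For a general smooth plane curve C of degree d, the inflection points are
the intersection of C with its Hessian curve, which has degree 3(d-2).
By Bezout, the total intersection number is d * 3(d-2) = 14 * 36 = 504.
For a general curve every flex is ordinary, so each contributes
multiplicity 1 to C·Hess(C), and the number of distinct inflection
points is 3d(d-2).
Inflection points = 3*14*(14-2) = 3*14*12 = 504

504


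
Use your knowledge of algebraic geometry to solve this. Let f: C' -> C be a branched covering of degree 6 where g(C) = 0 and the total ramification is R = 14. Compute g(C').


Riemann-Hurwitz formula: 2g' - 2 = d(2g - 2) + R
Given: d = 6, g = 0, R = 14
2g' - 2 = 6*(2*0 - 2) + 14
2g' - 2 = 6*(-2) + 14
2g' - 2 = -12 + 14 = 2
2g' = 4
g' = 2

2


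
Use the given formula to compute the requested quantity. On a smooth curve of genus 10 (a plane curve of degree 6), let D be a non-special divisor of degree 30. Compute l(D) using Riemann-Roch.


First, compute the genus of a smooth plane curve of degree 6:
g = (d-1)(d-2)/2 = (6-1)(6-2)/2 = 10
For a non-special divisor D (i.e., h^1(D) = 0), Riemann-Roch gives:
l(D) = deg(D) - g + 1
Since deg(D) = 30 >= 2g - 1 = 19, D is non-special.
l(D) = 30 - 10 + 1 = 21

21


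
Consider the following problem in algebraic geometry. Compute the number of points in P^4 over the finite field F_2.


P^4(F_2) has (q^(n+1) - 1)/(q - 1) points.
= 2^4 + 2^3 + 2^2 + 2^1 + 2^0
= 16 + 8 + 4 + 2 + 1
= 31

31


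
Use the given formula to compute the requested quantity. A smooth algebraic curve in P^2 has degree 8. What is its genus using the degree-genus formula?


Using the genus formula for smooth plane curves:
g = (d-1)(d-2)/2
g = (8-1)(8-2)/2
g = 7*6/2
g = 42/2 = 21

21


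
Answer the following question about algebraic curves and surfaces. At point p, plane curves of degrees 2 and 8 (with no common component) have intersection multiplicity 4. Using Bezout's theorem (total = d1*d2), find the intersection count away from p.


By Bezout's theorem, the total intersection number is d1 * d2.
Total = 2 * 8 = 16
Intersection multiplicity at p = 4
Remaining intersections = 16 - 4 = 12

12


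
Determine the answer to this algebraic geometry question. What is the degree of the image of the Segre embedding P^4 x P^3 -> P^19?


The degree of the Segre variety P^4 x P^3 is C(m+n, m).
= C(7, 4)
= 35

35


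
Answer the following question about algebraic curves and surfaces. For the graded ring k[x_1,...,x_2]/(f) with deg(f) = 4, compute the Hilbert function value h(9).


For R = k[x_1,...,x_n]/(f) with f homogeneous of degree e:
The Hilbert series is (1 - t^e)/(1 - t)^n.
So h(d) = C(d+n-1, n-1) - C(d-e+n-1, n-1) for d >= e.
With n=2, e=4, d=9:
C(9+2-1, 2-1) = C(10, 1) = 10
C(9-4+2-1, 2-1) = C(6, 1) = 6
h(9) = 10 - 6 = 4

4


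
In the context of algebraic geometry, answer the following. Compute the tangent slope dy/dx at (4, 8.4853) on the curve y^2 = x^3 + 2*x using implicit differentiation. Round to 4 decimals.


Using implicit differentiation of y^2 = x^3 + 2*x:
2y * dy/dx = 3x^2 + 2
dy/dx = (3x^2 + 2)/(2y)
Numerator: 3*4^2 + 2 = 50
Denominator: 2*8.4853 = 16.9706
dy/dx = 50/16.9706 = 2.9463

2.9463


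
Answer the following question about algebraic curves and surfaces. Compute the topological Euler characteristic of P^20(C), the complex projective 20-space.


The complex projective space P^20 has one cell in each even real dimension 0, 2, ..., 40.
The cohomology groups are H^{2k}(P^20) = Z for k = 0,...,20, and 0 otherwise.
Euler characteristic = sum of Betti numbers = 1 per even-dimensional cohomology group.
chi(P^20) = 20 + 1 = 21

21


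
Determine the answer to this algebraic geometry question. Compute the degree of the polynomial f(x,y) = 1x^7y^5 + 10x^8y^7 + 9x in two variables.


Examine each term for its total degree (sum of exponents).
  Term '1x^7y^5' has total degree 7+5 = 12.
  Term '10x^8y^7' has total degree 8+7 = 15.
  Term '9x' has total degree 1+0 = 1.
The maximum total degree among all terms is 15.

15


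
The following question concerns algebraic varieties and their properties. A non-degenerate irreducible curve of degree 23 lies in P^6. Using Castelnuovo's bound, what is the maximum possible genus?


Castelnuovo's bound: write d - 1 = m(r-1) + epsilon with 0 <= epsilon < r-1.
d - 1 = 23 - 1 = 22
r - 1 = 6 - 1 = 5
22 = 4*5 + 2, so m = 4, epsilon = 2
pi(d, r) = m(m-1)(r-1)/2 + m*epsilon
= 4*3*5/2 + 4*2
= 60/2 + 8
= 30 + 8 = 38

38


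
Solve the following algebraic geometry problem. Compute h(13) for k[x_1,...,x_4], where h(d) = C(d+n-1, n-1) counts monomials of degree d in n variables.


The Hilbert function for the polynomial ring in 4 variables is:
h(d) = C(d+n-1, n-1)
h(13) = C(13+4-1, 4-1) = C(16, 3)
= 16! / (3! * 13!)
= 560

560


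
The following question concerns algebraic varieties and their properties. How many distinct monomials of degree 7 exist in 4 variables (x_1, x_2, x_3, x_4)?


The number of degree-7 monomials in 4 variables is C(d+n-1, n-1).
= C(7+4-1, 4-1) = C(10, 3)
= 120

120


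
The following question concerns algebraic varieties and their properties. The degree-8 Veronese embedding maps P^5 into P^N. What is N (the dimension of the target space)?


The Veronese embedding v_d: P^n -> P^N maps each point to all
degree-d monomials in n+1 homogeneous coordinates.
N = C(n+d, d) - 1
N = C(5+8, 8) - 1
N = C(13, 8) - 1
C(13, 8) = 1287
N = 1287 - 1 = 1286

1286


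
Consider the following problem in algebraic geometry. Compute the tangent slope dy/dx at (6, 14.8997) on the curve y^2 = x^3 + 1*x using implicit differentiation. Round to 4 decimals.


Using implicit differentiation of y^2 = x^3 + 1*x:
2y * dy/dx = 3x^2 + 1
dy/dx = (3x^2 + 1)/(2y)
Numerator: 3*6^2 + 1 = 109
Denominator: 2*14.8997 = 29.7994
dy/dx = 109/29.7994 = 3.6578

3.6578


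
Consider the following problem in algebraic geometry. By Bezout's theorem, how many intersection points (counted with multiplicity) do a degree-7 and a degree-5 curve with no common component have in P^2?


Bezout's theorem states the intersection count equals the product of degrees.
Intersection count = 7 * 5 = 35

35


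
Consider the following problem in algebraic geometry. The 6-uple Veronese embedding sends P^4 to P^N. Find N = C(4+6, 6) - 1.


The Veronese embedding v_d: P^n -> P^N maps each point to all
degree-d monomials in n+1 homogeneous coordinates.
N = C(n+d, d) - 1
N = C(4+6, 6) - 1
N = C(10, 6) - 1
C(10, 6) = 210
N = 210 - 1 = 209

209


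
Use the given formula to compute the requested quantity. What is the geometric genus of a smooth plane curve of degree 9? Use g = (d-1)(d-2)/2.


Using the genus formula for smooth plane curves:
g = (d-1)(d-2)/2
g = (9-1)(9-2)/2
g = 8*7/2
g = 56/2 = 28

28


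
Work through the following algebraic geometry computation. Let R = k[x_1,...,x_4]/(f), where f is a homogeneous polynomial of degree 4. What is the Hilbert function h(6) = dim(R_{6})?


For R = k[x_1,...,x_n]/(f) with f homogeneous of degree e:
The Hilbert series is (1 - t^e)/(1 - t)^n.
So h(d) = C(d+n-1, n-1) - C(d-e+n-1, n-1) for d >= e.
With n=4, e=4, d=6:
C(6+4-1, 4-1) = C(9, 3) = 84
C(6-4+4-1, 4-1) = C(5, 3) = 10
h(6) = 84 - 10 = 74

74


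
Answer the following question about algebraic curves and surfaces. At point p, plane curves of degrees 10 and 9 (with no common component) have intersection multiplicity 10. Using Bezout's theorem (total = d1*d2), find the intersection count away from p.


By Bezout's theorem, the total intersection number is d1 * d2.
Total = 10 * 9 = 90
Intersection multiplicity at p = 10
Remaining intersections = 90 - 10 = 80

80


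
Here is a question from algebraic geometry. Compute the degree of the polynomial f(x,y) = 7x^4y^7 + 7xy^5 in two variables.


Examine each term for its total degree (sum of exponents).
  Term '7x^4y^7' has total degree 4+7 = 11.
  Term '7xy^5' has total degree 1+5 = 6.
The maximum total degree among all terms is 11.

11


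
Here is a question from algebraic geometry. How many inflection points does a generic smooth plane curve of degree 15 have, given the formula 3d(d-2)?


For a general smooth plane curve C of degree d, the inflection points are
the intersection of C with its Hessian curve, which has degree 3(d-2).
By Bezout, the total intersection number is d * 3(d-2) = 15 * 39 = 585.
For a general curve every flex is ordinary, so each contributes
multiplicity 1 to C·Hess(C), and the number of distinct inflection
points is 3d(d-2).
Inflection points = 3*15*(15-2) = 3*15*13 = 585

585


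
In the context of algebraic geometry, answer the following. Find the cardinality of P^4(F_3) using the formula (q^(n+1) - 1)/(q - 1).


P^4(F_3) has (q^(n+1) - 1)/(q - 1) points.
= 3^4 + 3^3 + 3^2 + 3^1 + 3^0
= 81 + 27 + 9 + 3 + 1
= 121

121


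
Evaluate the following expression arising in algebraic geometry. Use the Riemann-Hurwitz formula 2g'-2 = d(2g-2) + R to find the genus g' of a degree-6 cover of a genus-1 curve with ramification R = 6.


Riemann-Hurwitz formula: 2g' - 2 = d(2g - 2) + R
Given: d = 6, g = 1, R = 6
2g' - 2 = 6*(2*1 - 2) + 6
2g' - 2 = 6*0 + 6
2g' - 2 = 0 + 6 = 6
2g' = 8
g' = 4

4


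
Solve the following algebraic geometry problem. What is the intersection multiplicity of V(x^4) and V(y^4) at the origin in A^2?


The intersection multiplicity of V(x^a) and V(y^b) at the origin is:
I(O; V(x^4), V(y^4)) = dim_k(k[x,y]/(x^4, y^4))
A basis for k[x,y]/(x^4, y^4) is the set of monomials x^i * y^j
where 0 <= i < 4 and 0 <= j < 4.
The number of such monomials is 4 * 4 = 16

16


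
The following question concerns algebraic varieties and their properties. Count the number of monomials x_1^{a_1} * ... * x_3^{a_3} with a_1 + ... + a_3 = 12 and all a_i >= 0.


The number of degree-12 monomials in 3 variables is C(d+n-1, n-1).
= C(12+3-1, 3-1) = C(14, 2)
= 91

91


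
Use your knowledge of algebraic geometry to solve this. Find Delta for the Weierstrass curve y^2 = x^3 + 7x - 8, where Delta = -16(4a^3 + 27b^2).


Compute each component:
4a^3 = 4*7^3 = 4*343 = 1372
27b^2 = 27*(-8)^2 = 27*64 = 1728
4a^3 + 27b^2 = 1372 + 1728 = 3100
Delta = -16*3100 = -49600

-49600


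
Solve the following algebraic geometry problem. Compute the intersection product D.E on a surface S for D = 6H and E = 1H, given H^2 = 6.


Using bilinearity of the intersection pairing on a surface S:
(aH).(bH) = ab * (H.H)
We have H^2 = 6.
D.E = (6H).(1H) = 6*1*6
= 6*6
= 36

36


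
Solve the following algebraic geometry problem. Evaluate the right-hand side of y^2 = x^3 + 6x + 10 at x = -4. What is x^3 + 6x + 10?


Compute x^3 + 6x + 10 at x = -4:
x^3 = (-4)^3 = -64
6*x = 6*(-4) = -24
Sum: -64 - 24 + 10 = -78

-78


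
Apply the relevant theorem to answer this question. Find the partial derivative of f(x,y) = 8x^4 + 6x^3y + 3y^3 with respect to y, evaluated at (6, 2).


df/dy = 6*x^3 + 3*3*y^2
At (6,2): 6*6^3 + 3*3*2^2
= 1296 + 36
= 1332

1332


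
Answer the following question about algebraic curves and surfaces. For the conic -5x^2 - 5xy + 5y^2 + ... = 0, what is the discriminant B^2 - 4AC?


The discriminant of a conic Ax^2 + Bxy + Cy^2 + ... = 0 is B^2 - 4AC.
B^2 = (-5)^2 = 25
4AC = 4*(-5)*5 = -100
Discriminant = 25 + 100 = 125

125


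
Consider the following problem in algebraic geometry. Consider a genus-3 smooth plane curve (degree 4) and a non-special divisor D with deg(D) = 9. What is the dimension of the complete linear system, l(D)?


First, compute the genus of a smooth plane curve of degree 4:
g = (d-1)(d-2)/2 = (4-1)(4-2)/2 = 3
For a non-special divisor D (i.e., h^1(D) = 0), Riemann-Roch gives:
l(D) = deg(D) - g + 1
Since deg(D) = 9 >= 2g - 1 = 5, D is non-special.
l(D) = 9 - 3 + 1 = 7

7


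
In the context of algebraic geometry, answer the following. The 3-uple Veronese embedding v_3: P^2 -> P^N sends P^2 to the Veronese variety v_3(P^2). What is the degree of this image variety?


The Veronese variety v_3(P^2) has degree d^r.
d^r = 3^2 = 9

9


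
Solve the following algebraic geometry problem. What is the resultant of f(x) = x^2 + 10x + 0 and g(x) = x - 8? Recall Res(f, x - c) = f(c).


For Res(f, x - c), we evaluate f at x = c.
f(8) = 8^2 + 10*8 + 0
= 64 + 80 + 0
= 144 + 0 = 144
Res(f, g) = 144

144


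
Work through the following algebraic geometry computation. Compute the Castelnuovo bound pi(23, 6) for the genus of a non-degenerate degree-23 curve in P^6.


Castelnuovo's bound: write d - 1 = m(r-1) + epsilon with 0 <= epsilon < r-1.
d - 1 = 23 - 1 = 22
r - 1 = 6 - 1 = 5
22 = 4*5 + 2, so m = 4, epsilon = 2
pi(d, r) = m(m-1)(r-1)/2 + m*epsilon
= 4*3*5/2 + 4*2
= 60/2 + 8
= 30 + 8 = 38

38


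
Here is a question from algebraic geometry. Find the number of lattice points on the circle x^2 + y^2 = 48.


Systematically check integer values of x where x^2 <= 48.
For each valid x, check if 48 - x^2 is a perfect square.
Total integer solutions found: 0

0


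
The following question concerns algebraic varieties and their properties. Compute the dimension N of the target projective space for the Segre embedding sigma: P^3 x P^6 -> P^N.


The Segre embedding maps P^m x P^n into P^N via
all products of coordinates from each factor.
N = (m+1)(n+1) - 1
N = (3+1)(6+1) - 1
N = 4*7 - 1
N = 28 - 1 = 27

27


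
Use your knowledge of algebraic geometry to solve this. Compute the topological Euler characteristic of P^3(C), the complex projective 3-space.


The complex projective space P^3 has one cell in each even real dimension 0, 2, ..., 6.
The cohomology groups are H^{2k}(P^3) = Z for k = 0,...,3, and 0 otherwise.
Euler characteristic = sum of Betti numbers = 1 per even-dimensional cohomology group.
chi(P^3) = 3 + 1 = 4

4


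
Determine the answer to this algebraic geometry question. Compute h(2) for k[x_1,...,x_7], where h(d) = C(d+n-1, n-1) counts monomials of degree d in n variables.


The Hilbert function for the polynomial ring in 7 variables is:
h(d) = C(d+n-1, n-1)
h(2) = C(2+7-1, 7-1) = C(8, 6)
= 8! / (6! * 2!)
= 28

28


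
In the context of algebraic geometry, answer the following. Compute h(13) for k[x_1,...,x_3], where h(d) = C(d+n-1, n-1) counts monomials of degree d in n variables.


The Hilbert function for the polynomial ring in 3 variables is:
h(d) = C(d+n-1, n-1)
h(13) = C(13+3-1, 3-1) = C(15, 2)
= 15! / (2! * 13!)
= 105

105


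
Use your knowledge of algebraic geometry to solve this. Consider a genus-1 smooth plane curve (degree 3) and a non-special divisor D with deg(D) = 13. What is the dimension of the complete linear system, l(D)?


First, compute the genus of a smooth plane curve of degree 3:
g = (d-1)(d-2)/2 = (3-1)(3-2)/2 = 1
For a non-special divisor D (i.e., h^1(D) = 0), Riemann-Roch gives:
l(D) = deg(D) - g + 1
Since deg(D) = 13 >= 2g - 1 = 1, D is non-special.
l(D) = 13 - 1 + 1 = 13

13


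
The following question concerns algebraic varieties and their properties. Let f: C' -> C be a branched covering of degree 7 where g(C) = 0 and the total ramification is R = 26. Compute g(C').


Riemann-Hurwitz formula: 2g' - 2 = d(2g - 2) + R
Given: d = 7, g = 0, R = 26
2g' - 2 = 7*(2*0 - 2) + 26
2g' - 2 = 7*(-2) + 26
2g' - 2 = -14 + 26 = 12
2g' = 14
g' = 7

7


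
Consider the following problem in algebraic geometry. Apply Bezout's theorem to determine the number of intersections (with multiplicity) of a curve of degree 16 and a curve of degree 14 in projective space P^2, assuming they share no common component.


Bezout's theorem states the intersection count equals the product of degrees.
Intersection count = 16 * 14 = 224

224


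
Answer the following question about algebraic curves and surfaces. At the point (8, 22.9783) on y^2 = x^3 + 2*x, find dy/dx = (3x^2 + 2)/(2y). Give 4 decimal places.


Using implicit differentiation of y^2 = x^3 + 2*x:
2y * dy/dx = 3x^2 + 2
dy/dx = (3x^2 + 2)/(2y)
Numerator: 3*8^2 + 2 = 194
Denominator: 2*22.9783 = 45.9566
dy/dx = 194/45.9566 = 4.2214

4.2214


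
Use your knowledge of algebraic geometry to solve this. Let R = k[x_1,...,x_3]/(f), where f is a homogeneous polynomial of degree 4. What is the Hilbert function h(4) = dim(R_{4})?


For R = k[x_1,...,x_n]/(f) with f homogeneous of degree e:
The Hilbert series is (1 - t^e)/(1 - t)^n.
So h(d) = C(d+n-1, n-1) - C(d-e+n-1, n-1) for d >= e.
With n=3, e=4, d=4:
C(4+3-1, 3-1) = C(6, 2) = 15
C(4-4+3-1, 3-1) = C(2, 2) = 1
h(4) = 15 - 1 = 14

14
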